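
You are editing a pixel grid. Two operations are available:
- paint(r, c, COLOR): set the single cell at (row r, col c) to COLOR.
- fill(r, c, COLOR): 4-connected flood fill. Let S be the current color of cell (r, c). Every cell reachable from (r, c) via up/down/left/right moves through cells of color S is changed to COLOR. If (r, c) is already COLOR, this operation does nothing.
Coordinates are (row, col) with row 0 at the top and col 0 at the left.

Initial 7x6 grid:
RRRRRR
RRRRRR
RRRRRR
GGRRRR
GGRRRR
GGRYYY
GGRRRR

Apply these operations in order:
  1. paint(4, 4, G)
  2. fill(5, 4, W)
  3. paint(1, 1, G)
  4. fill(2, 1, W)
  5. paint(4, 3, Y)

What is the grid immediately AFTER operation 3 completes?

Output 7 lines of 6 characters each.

Answer: RRRRRR
RGRRRR
RRRRRR
GGRRRR
GGRRGR
GGRWWW
GGRRRR

Derivation:
After op 1 paint(4,4,G):
RRRRRR
RRRRRR
RRRRRR
GGRRRR
GGRRGR
GGRYYY
GGRRRR
After op 2 fill(5,4,W) [3 cells changed]:
RRRRRR
RRRRRR
RRRRRR
GGRRRR
GGRRGR
GGRWWW
GGRRRR
After op 3 paint(1,1,G):
RRRRRR
RGRRRR
RRRRRR
GGRRRR
GGRRGR
GGRWWW
GGRRRR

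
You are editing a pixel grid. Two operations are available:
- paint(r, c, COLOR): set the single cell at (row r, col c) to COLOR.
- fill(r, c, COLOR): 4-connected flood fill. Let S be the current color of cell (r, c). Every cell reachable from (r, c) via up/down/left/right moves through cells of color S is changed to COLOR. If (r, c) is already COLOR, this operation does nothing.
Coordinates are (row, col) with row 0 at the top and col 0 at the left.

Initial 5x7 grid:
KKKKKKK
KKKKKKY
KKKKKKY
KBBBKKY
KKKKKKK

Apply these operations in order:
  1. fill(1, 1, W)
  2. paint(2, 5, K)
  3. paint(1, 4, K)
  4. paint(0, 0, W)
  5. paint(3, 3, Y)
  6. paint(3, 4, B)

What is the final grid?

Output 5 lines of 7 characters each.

After op 1 fill(1,1,W) [29 cells changed]:
WWWWWWW
WWWWWWY
WWWWWWY
WBBBWWY
WWWWWWW
After op 2 paint(2,5,K):
WWWWWWW
WWWWWWY
WWWWWKY
WBBBWWY
WWWWWWW
After op 3 paint(1,4,K):
WWWWWWW
WWWWKWY
WWWWWKY
WBBBWWY
WWWWWWW
After op 4 paint(0,0,W):
WWWWWWW
WWWWKWY
WWWWWKY
WBBBWWY
WWWWWWW
After op 5 paint(3,3,Y):
WWWWWWW
WWWWKWY
WWWWWKY
WBBYWWY
WWWWWWW
After op 6 paint(3,4,B):
WWWWWWW
WWWWKWY
WWWWWKY
WBBYBWY
WWWWWWW

Answer: WWWWWWW
WWWWKWY
WWWWWKY
WBBYBWY
WWWWWWW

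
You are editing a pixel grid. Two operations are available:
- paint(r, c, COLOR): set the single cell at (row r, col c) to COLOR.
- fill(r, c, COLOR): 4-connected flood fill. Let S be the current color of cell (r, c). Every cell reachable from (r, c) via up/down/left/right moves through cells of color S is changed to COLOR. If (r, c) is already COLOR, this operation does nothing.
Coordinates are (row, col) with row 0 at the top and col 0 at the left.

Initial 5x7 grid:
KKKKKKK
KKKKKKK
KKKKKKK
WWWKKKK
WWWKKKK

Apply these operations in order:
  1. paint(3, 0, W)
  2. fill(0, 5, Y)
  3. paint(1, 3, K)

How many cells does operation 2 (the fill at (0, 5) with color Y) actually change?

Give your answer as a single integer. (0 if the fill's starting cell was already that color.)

After op 1 paint(3,0,W):
KKKKKKK
KKKKKKK
KKKKKKK
WWWKKKK
WWWKKKK
After op 2 fill(0,5,Y) [29 cells changed]:
YYYYYYY
YYYYYYY
YYYYYYY
WWWYYYY
WWWYYYY

Answer: 29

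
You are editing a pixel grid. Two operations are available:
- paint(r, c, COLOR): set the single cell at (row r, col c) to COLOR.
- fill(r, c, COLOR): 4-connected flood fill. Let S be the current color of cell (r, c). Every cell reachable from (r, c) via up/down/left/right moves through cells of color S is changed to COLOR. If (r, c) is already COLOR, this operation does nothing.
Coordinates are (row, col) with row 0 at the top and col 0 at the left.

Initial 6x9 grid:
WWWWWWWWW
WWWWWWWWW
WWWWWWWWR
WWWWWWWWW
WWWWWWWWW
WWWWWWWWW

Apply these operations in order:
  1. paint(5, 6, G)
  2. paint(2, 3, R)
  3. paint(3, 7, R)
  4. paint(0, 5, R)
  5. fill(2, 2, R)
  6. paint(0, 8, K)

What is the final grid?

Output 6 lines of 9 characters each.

After op 1 paint(5,6,G):
WWWWWWWWW
WWWWWWWWW
WWWWWWWWR
WWWWWWWWW
WWWWWWWWW
WWWWWWGWW
After op 2 paint(2,3,R):
WWWWWWWWW
WWWWWWWWW
WWWRWWWWR
WWWWWWWWW
WWWWWWWWW
WWWWWWGWW
After op 3 paint(3,7,R):
WWWWWWWWW
WWWWWWWWW
WWWRWWWWR
WWWWWWWRW
WWWWWWWWW
WWWWWWGWW
After op 4 paint(0,5,R):
WWWWWRWWW
WWWWWWWWW
WWWRWWWWR
WWWWWWWRW
WWWWWWWWW
WWWWWWGWW
After op 5 fill(2,2,R) [49 cells changed]:
RRRRRRRRR
RRRRRRRRR
RRRRRRRRR
RRRRRRRRR
RRRRRRRRR
RRRRRRGRR
After op 6 paint(0,8,K):
RRRRRRRRK
RRRRRRRRR
RRRRRRRRR
RRRRRRRRR
RRRRRRRRR
RRRRRRGRR

Answer: RRRRRRRRK
RRRRRRRRR
RRRRRRRRR
RRRRRRRRR
RRRRRRRRR
RRRRRRGRR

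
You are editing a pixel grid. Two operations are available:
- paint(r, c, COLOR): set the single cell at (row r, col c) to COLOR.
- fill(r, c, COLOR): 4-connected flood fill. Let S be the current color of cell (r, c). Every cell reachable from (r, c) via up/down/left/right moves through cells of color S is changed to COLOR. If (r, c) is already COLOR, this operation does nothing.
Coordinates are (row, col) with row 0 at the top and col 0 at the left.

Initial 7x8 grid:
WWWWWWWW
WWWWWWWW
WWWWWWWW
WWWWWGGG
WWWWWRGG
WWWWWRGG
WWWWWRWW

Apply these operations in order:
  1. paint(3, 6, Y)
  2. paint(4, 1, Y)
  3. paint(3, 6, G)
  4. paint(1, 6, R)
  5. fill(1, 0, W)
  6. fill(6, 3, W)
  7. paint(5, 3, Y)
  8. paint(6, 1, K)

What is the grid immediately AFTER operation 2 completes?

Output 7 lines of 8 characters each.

Answer: WWWWWWWW
WWWWWWWW
WWWWWWWW
WWWWWGYG
WYWWWRGG
WWWWWRGG
WWWWWRWW

Derivation:
After op 1 paint(3,6,Y):
WWWWWWWW
WWWWWWWW
WWWWWWWW
WWWWWGYG
WWWWWRGG
WWWWWRGG
WWWWWRWW
After op 2 paint(4,1,Y):
WWWWWWWW
WWWWWWWW
WWWWWWWW
WWWWWGYG
WYWWWRGG
WWWWWRGG
WWWWWRWW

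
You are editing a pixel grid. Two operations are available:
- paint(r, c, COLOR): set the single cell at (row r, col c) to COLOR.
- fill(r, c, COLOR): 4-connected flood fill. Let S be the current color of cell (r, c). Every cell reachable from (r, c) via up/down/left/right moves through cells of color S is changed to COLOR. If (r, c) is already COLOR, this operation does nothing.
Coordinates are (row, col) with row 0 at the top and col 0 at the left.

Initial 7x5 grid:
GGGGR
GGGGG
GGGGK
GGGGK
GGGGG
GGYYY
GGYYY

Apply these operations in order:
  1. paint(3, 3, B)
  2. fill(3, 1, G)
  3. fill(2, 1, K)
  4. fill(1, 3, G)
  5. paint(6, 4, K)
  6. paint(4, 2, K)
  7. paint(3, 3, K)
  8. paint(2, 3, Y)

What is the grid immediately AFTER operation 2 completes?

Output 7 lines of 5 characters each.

Answer: GGGGR
GGGGG
GGGGK
GGGBK
GGGGG
GGYYY
GGYYY

Derivation:
After op 1 paint(3,3,B):
GGGGR
GGGGG
GGGGK
GGGBK
GGGGG
GGYYY
GGYYY
After op 2 fill(3,1,G) [0 cells changed]:
GGGGR
GGGGG
GGGGK
GGGBK
GGGGG
GGYYY
GGYYY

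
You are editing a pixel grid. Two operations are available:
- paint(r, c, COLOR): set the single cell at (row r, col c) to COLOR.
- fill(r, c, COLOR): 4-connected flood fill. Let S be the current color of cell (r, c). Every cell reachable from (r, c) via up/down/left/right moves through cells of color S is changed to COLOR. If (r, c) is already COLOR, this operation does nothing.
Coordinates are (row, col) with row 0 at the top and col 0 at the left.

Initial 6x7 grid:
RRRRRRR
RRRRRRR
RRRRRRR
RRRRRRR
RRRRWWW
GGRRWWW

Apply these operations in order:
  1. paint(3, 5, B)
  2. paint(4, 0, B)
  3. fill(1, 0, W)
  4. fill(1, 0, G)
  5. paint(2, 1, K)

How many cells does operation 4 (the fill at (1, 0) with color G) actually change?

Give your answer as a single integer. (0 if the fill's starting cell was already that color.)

Answer: 38

Derivation:
After op 1 paint(3,5,B):
RRRRRRR
RRRRRRR
RRRRRRR
RRRRRBR
RRRRWWW
GGRRWWW
After op 2 paint(4,0,B):
RRRRRRR
RRRRRRR
RRRRRRR
RRRRRBR
BRRRWWW
GGRRWWW
After op 3 fill(1,0,W) [32 cells changed]:
WWWWWWW
WWWWWWW
WWWWWWW
WWWWWBW
BWWWWWW
GGWWWWW
After op 4 fill(1,0,G) [38 cells changed]:
GGGGGGG
GGGGGGG
GGGGGGG
GGGGGBG
BGGGGGG
GGGGGGG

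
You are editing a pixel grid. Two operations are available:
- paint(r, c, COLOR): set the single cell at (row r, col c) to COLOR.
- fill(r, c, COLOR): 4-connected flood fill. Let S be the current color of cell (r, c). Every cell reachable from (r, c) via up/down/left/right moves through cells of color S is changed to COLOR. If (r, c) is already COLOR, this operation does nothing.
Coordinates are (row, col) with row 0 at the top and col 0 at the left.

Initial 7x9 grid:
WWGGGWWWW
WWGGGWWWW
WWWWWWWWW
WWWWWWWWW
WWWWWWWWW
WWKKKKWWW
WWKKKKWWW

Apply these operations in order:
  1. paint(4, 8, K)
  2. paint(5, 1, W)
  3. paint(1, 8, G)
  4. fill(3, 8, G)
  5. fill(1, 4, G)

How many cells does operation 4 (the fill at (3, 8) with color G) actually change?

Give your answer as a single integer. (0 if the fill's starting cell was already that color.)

Answer: 47

Derivation:
After op 1 paint(4,8,K):
WWGGGWWWW
WWGGGWWWW
WWWWWWWWW
WWWWWWWWW
WWWWWWWWK
WWKKKKWWW
WWKKKKWWW
After op 2 paint(5,1,W):
WWGGGWWWW
WWGGGWWWW
WWWWWWWWW
WWWWWWWWW
WWWWWWWWK
WWKKKKWWW
WWKKKKWWW
After op 3 paint(1,8,G):
WWGGGWWWW
WWGGGWWWG
WWWWWWWWW
WWWWWWWWW
WWWWWWWWK
WWKKKKWWW
WWKKKKWWW
After op 4 fill(3,8,G) [47 cells changed]:
GGGGGGGGG
GGGGGGGGG
GGGGGGGGG
GGGGGGGGG
GGGGGGGGK
GGKKKKGGG
GGKKKKGGG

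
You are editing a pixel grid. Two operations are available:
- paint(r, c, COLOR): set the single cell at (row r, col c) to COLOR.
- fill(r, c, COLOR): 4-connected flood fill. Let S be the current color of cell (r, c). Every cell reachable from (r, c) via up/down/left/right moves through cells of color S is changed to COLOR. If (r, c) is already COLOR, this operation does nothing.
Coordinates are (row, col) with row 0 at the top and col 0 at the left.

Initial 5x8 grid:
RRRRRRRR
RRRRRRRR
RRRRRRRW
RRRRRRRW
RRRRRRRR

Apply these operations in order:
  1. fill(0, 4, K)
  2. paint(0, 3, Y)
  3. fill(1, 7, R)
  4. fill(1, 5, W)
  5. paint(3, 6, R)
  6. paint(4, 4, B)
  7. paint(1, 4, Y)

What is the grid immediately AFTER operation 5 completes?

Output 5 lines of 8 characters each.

After op 1 fill(0,4,K) [38 cells changed]:
KKKKKKKK
KKKKKKKK
KKKKKKKW
KKKKKKKW
KKKKKKKK
After op 2 paint(0,3,Y):
KKKYKKKK
KKKKKKKK
KKKKKKKW
KKKKKKKW
KKKKKKKK
After op 3 fill(1,7,R) [37 cells changed]:
RRRYRRRR
RRRRRRRR
RRRRRRRW
RRRRRRRW
RRRRRRRR
After op 4 fill(1,5,W) [37 cells changed]:
WWWYWWWW
WWWWWWWW
WWWWWWWW
WWWWWWWW
WWWWWWWW
After op 5 paint(3,6,R):
WWWYWWWW
WWWWWWWW
WWWWWWWW
WWWWWWRW
WWWWWWWW

Answer: WWWYWWWW
WWWWWWWW
WWWWWWWW
WWWWWWRW
WWWWWWWW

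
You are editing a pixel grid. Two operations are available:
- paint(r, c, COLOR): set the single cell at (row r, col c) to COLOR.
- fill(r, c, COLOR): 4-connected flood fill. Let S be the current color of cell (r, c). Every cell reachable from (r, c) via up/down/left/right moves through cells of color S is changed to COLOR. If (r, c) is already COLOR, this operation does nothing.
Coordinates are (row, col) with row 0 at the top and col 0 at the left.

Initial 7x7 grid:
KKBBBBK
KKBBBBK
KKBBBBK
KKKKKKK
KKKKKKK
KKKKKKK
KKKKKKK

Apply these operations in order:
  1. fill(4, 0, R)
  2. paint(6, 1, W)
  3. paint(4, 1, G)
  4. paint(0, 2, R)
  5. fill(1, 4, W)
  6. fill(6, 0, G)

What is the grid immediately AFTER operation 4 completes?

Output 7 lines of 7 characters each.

Answer: RRRBBBR
RRBBBBR
RRBBBBR
RRRRRRR
RGRRRRR
RRRRRRR
RWRRRRR

Derivation:
After op 1 fill(4,0,R) [37 cells changed]:
RRBBBBR
RRBBBBR
RRBBBBR
RRRRRRR
RRRRRRR
RRRRRRR
RRRRRRR
After op 2 paint(6,1,W):
RRBBBBR
RRBBBBR
RRBBBBR
RRRRRRR
RRRRRRR
RRRRRRR
RWRRRRR
After op 3 paint(4,1,G):
RRBBBBR
RRBBBBR
RRBBBBR
RRRRRRR
RGRRRRR
RRRRRRR
RWRRRRR
After op 4 paint(0,2,R):
RRRBBBR
RRBBBBR
RRBBBBR
RRRRRRR
RGRRRRR
RRRRRRR
RWRRRRR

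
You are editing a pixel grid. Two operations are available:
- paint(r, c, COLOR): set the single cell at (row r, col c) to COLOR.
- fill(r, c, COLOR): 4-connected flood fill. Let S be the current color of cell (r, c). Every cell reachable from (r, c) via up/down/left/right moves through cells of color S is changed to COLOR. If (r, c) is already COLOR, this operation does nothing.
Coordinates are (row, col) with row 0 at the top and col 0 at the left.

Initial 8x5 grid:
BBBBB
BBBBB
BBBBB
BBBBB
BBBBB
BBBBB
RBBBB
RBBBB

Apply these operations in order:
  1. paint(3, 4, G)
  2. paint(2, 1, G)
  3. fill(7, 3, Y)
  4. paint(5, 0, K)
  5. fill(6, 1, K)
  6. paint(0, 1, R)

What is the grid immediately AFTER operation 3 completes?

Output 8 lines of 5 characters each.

After op 1 paint(3,4,G):
BBBBB
BBBBB
BBBBB
BBBBG
BBBBB
BBBBB
RBBBB
RBBBB
After op 2 paint(2,1,G):
BBBBB
BBBBB
BGBBB
BBBBG
BBBBB
BBBBB
RBBBB
RBBBB
After op 3 fill(7,3,Y) [36 cells changed]:
YYYYY
YYYYY
YGYYY
YYYYG
YYYYY
YYYYY
RYYYY
RYYYY

Answer: YYYYY
YYYYY
YGYYY
YYYYG
YYYYY
YYYYY
RYYYY
RYYYY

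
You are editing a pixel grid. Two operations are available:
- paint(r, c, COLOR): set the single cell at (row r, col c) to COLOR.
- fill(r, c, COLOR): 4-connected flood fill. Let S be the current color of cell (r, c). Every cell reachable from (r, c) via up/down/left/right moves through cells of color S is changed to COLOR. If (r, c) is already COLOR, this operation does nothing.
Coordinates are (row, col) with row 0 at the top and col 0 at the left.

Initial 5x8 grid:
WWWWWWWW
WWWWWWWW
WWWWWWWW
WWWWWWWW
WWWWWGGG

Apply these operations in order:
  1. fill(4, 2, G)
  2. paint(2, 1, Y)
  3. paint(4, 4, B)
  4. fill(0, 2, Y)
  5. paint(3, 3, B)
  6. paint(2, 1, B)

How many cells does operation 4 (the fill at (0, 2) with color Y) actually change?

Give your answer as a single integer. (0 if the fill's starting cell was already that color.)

After op 1 fill(4,2,G) [37 cells changed]:
GGGGGGGG
GGGGGGGG
GGGGGGGG
GGGGGGGG
GGGGGGGG
After op 2 paint(2,1,Y):
GGGGGGGG
GGGGGGGG
GYGGGGGG
GGGGGGGG
GGGGGGGG
After op 3 paint(4,4,B):
GGGGGGGG
GGGGGGGG
GYGGGGGG
GGGGGGGG
GGGGBGGG
After op 4 fill(0,2,Y) [38 cells changed]:
YYYYYYYY
YYYYYYYY
YYYYYYYY
YYYYYYYY
YYYYBYYY

Answer: 38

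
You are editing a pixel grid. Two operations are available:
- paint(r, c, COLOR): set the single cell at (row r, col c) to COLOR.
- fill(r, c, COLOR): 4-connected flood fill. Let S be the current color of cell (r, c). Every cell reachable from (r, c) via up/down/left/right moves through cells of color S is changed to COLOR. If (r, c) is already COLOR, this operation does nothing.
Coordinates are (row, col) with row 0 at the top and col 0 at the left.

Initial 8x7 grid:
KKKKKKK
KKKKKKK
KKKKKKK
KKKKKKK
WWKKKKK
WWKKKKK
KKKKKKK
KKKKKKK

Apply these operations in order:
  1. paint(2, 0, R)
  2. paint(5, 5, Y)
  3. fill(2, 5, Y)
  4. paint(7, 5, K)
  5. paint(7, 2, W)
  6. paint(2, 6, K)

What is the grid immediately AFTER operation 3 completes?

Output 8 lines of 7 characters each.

Answer: YYYYYYY
YYYYYYY
RYYYYYY
YYYYYYY
WWYYYYY
WWYYYYY
YYYYYYY
YYYYYYY

Derivation:
After op 1 paint(2,0,R):
KKKKKKK
KKKKKKK
RKKKKKK
KKKKKKK
WWKKKKK
WWKKKKK
KKKKKKK
KKKKKKK
After op 2 paint(5,5,Y):
KKKKKKK
KKKKKKK
RKKKKKK
KKKKKKK
WWKKKKK
WWKKKYK
KKKKKKK
KKKKKKK
After op 3 fill(2,5,Y) [50 cells changed]:
YYYYYYY
YYYYYYY
RYYYYYY
YYYYYYY
WWYYYYY
WWYYYYY
YYYYYYY
YYYYYYY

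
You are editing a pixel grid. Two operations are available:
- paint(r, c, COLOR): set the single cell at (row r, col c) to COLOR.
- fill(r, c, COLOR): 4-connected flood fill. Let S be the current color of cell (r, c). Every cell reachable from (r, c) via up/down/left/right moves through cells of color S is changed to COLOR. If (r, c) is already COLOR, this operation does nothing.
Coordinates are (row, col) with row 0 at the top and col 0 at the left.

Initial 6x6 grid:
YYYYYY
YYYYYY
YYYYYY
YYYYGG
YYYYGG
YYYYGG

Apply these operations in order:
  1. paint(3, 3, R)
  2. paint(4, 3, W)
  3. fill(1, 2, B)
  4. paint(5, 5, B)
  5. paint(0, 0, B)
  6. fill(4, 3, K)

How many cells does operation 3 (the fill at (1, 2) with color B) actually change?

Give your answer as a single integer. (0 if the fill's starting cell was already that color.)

After op 1 paint(3,3,R):
YYYYYY
YYYYYY
YYYYYY
YYYRGG
YYYYGG
YYYYGG
After op 2 paint(4,3,W):
YYYYYY
YYYYYY
YYYYYY
YYYRGG
YYYWGG
YYYYGG
After op 3 fill(1,2,B) [28 cells changed]:
BBBBBB
BBBBBB
BBBBBB
BBBRGG
BBBWGG
BBBBGG

Answer: 28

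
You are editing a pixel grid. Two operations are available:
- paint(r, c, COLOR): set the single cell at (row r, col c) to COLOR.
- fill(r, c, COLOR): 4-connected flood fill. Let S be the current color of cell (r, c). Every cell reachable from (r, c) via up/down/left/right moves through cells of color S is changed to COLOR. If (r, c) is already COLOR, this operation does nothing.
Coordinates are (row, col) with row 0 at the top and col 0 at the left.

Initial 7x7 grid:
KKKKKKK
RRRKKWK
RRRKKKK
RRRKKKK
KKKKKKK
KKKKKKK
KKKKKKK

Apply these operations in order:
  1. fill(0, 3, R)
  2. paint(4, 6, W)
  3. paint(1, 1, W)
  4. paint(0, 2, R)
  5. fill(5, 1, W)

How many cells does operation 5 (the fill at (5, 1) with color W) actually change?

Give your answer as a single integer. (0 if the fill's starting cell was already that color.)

After op 1 fill(0,3,R) [39 cells changed]:
RRRRRRR
RRRRRWR
RRRRRRR
RRRRRRR
RRRRRRR
RRRRRRR
RRRRRRR
After op 2 paint(4,6,W):
RRRRRRR
RRRRRWR
RRRRRRR
RRRRRRR
RRRRRRW
RRRRRRR
RRRRRRR
After op 3 paint(1,1,W):
RRRRRRR
RWRRRWR
RRRRRRR
RRRRRRR
RRRRRRW
RRRRRRR
RRRRRRR
After op 4 paint(0,2,R):
RRRRRRR
RWRRRWR
RRRRRRR
RRRRRRR
RRRRRRW
RRRRRRR
RRRRRRR
After op 5 fill(5,1,W) [46 cells changed]:
WWWWWWW
WWWWWWW
WWWWWWW
WWWWWWW
WWWWWWW
WWWWWWW
WWWWWWW

Answer: 46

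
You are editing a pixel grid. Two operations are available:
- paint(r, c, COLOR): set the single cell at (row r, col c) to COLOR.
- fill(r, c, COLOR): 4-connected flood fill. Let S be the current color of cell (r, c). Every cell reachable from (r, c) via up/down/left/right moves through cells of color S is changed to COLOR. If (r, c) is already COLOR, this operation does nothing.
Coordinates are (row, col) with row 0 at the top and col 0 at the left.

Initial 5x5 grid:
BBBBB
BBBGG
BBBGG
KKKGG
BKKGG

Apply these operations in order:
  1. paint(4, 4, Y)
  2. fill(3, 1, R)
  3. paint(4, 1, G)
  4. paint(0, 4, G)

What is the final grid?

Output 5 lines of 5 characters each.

After op 1 paint(4,4,Y):
BBBBB
BBBGG
BBBGG
KKKGG
BKKGY
After op 2 fill(3,1,R) [5 cells changed]:
BBBBB
BBBGG
BBBGG
RRRGG
BRRGY
After op 3 paint(4,1,G):
BBBBB
BBBGG
BBBGG
RRRGG
BGRGY
After op 4 paint(0,4,G):
BBBBG
BBBGG
BBBGG
RRRGG
BGRGY

Answer: BBBBG
BBBGG
BBBGG
RRRGG
BGRGY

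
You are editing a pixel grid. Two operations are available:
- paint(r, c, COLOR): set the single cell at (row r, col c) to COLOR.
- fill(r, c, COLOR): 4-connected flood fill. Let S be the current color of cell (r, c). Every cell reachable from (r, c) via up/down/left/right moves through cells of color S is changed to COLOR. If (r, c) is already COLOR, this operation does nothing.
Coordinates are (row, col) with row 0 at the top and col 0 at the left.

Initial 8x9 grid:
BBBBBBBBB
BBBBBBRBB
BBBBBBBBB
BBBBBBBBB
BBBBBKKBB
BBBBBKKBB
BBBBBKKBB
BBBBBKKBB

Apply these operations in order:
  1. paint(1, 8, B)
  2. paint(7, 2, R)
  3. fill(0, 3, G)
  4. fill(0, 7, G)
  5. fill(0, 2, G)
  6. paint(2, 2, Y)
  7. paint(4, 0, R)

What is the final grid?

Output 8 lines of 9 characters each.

After op 1 paint(1,8,B):
BBBBBBBBB
BBBBBBRBB
BBBBBBBBB
BBBBBBBBB
BBBBBKKBB
BBBBBKKBB
BBBBBKKBB
BBBBBKKBB
After op 2 paint(7,2,R):
BBBBBBBBB
BBBBBBRBB
BBBBBBBBB
BBBBBBBBB
BBBBBKKBB
BBBBBKKBB
BBBBBKKBB
BBRBBKKBB
After op 3 fill(0,3,G) [62 cells changed]:
GGGGGGGGG
GGGGGGRGG
GGGGGGGGG
GGGGGGGGG
GGGGGKKGG
GGGGGKKGG
GGGGGKKGG
GGRGGKKGG
After op 4 fill(0,7,G) [0 cells changed]:
GGGGGGGGG
GGGGGGRGG
GGGGGGGGG
GGGGGGGGG
GGGGGKKGG
GGGGGKKGG
GGGGGKKGG
GGRGGKKGG
After op 5 fill(0,2,G) [0 cells changed]:
GGGGGGGGG
GGGGGGRGG
GGGGGGGGG
GGGGGGGGG
GGGGGKKGG
GGGGGKKGG
GGGGGKKGG
GGRGGKKGG
After op 6 paint(2,2,Y):
GGGGGGGGG
GGGGGGRGG
GGYGGGGGG
GGGGGGGGG
GGGGGKKGG
GGGGGKKGG
GGGGGKKGG
GGRGGKKGG
After op 7 paint(4,0,R):
GGGGGGGGG
GGGGGGRGG
GGYGGGGGG
GGGGGGGGG
RGGGGKKGG
GGGGGKKGG
GGGGGKKGG
GGRGGKKGG

Answer: GGGGGGGGG
GGGGGGRGG
GGYGGGGGG
GGGGGGGGG
RGGGGKKGG
GGGGGKKGG
GGGGGKKGG
GGRGGKKGG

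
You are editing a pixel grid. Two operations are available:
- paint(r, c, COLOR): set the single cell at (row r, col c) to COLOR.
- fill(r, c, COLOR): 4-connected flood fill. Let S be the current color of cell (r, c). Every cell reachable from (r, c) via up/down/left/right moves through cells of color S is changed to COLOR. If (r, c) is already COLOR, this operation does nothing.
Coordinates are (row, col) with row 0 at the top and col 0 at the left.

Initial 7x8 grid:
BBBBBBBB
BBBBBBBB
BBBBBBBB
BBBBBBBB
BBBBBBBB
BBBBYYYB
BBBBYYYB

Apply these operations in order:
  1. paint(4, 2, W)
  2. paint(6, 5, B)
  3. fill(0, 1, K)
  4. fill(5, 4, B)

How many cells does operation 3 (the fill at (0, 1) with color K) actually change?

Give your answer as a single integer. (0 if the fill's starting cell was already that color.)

Answer: 49

Derivation:
After op 1 paint(4,2,W):
BBBBBBBB
BBBBBBBB
BBBBBBBB
BBBBBBBB
BBWBBBBB
BBBBYYYB
BBBBYYYB
After op 2 paint(6,5,B):
BBBBBBBB
BBBBBBBB
BBBBBBBB
BBBBBBBB
BBWBBBBB
BBBBYYYB
BBBBYBYB
After op 3 fill(0,1,K) [49 cells changed]:
KKKKKKKK
KKKKKKKK
KKKKKKKK
KKKKKKKK
KKWKKKKK
KKKKYYYK
KKKKYBYK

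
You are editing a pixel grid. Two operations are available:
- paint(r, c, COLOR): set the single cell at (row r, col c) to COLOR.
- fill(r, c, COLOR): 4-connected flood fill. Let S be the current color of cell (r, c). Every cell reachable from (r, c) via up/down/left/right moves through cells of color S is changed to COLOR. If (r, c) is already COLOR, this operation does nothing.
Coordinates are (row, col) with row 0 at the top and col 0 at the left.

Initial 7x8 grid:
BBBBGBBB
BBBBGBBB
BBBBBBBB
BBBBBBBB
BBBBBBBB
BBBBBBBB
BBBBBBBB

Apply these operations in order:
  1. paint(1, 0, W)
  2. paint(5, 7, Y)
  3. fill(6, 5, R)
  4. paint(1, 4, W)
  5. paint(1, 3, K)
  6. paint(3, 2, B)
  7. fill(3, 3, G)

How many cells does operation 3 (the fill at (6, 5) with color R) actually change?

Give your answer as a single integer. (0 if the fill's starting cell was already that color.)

After op 1 paint(1,0,W):
BBBBGBBB
WBBBGBBB
BBBBBBBB
BBBBBBBB
BBBBBBBB
BBBBBBBB
BBBBBBBB
After op 2 paint(5,7,Y):
BBBBGBBB
WBBBGBBB
BBBBBBBB
BBBBBBBB
BBBBBBBB
BBBBBBBY
BBBBBBBB
After op 3 fill(6,5,R) [52 cells changed]:
RRRRGRRR
WRRRGRRR
RRRRRRRR
RRRRRRRR
RRRRRRRR
RRRRRRRY
RRRRRRRR

Answer: 52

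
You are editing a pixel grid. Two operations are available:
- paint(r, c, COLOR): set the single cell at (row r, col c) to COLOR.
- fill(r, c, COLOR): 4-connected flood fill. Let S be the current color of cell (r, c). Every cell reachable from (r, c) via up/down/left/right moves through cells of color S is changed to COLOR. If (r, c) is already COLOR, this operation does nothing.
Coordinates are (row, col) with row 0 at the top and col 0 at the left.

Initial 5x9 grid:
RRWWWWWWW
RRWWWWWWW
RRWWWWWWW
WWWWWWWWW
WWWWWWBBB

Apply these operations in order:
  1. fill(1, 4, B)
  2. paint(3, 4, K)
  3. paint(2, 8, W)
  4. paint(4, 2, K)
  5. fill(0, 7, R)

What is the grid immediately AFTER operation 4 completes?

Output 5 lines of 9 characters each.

Answer: RRBBBBBBB
RRBBBBBBB
RRBBBBBBW
BBBBKBBBB
BBKBBBBBB

Derivation:
After op 1 fill(1,4,B) [36 cells changed]:
RRBBBBBBB
RRBBBBBBB
RRBBBBBBB
BBBBBBBBB
BBBBBBBBB
After op 2 paint(3,4,K):
RRBBBBBBB
RRBBBBBBB
RRBBBBBBB
BBBBKBBBB
BBBBBBBBB
After op 3 paint(2,8,W):
RRBBBBBBB
RRBBBBBBB
RRBBBBBBW
BBBBKBBBB
BBBBBBBBB
After op 4 paint(4,2,K):
RRBBBBBBB
RRBBBBBBB
RRBBBBBBW
BBBBKBBBB
BBKBBBBBB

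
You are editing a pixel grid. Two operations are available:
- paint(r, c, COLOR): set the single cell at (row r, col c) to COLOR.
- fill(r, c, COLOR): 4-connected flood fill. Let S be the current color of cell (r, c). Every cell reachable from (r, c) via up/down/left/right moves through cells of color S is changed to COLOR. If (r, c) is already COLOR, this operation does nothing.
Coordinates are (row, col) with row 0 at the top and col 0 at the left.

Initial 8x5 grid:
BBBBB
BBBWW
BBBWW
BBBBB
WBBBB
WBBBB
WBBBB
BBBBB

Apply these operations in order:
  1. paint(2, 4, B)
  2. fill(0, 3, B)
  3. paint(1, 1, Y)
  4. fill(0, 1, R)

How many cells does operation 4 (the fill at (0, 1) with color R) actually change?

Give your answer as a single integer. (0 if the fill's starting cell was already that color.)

After op 1 paint(2,4,B):
BBBBB
BBBWW
BBBWB
BBBBB
WBBBB
WBBBB
WBBBB
BBBBB
After op 2 fill(0,3,B) [0 cells changed]:
BBBBB
BBBWW
BBBWB
BBBBB
WBBBB
WBBBB
WBBBB
BBBBB
After op 3 paint(1,1,Y):
BBBBB
BYBWW
BBBWB
BBBBB
WBBBB
WBBBB
WBBBB
BBBBB
After op 4 fill(0,1,R) [33 cells changed]:
RRRRR
RYRWW
RRRWR
RRRRR
WRRRR
WRRRR
WRRRR
RRRRR

Answer: 33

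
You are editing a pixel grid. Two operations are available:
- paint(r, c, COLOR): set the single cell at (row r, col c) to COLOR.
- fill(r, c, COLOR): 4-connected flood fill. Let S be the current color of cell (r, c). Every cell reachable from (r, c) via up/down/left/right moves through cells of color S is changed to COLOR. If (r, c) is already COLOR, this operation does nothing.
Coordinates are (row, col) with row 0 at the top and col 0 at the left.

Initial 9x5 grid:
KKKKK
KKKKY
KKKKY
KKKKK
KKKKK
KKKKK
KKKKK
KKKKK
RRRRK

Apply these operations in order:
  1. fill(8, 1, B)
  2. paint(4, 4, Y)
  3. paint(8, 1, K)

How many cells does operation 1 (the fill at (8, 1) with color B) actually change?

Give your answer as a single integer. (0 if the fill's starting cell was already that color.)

Answer: 4

Derivation:
After op 1 fill(8,1,B) [4 cells changed]:
KKKKK
KKKKY
KKKKY
KKKKK
KKKKK
KKKKK
KKKKK
KKKKK
BBBBK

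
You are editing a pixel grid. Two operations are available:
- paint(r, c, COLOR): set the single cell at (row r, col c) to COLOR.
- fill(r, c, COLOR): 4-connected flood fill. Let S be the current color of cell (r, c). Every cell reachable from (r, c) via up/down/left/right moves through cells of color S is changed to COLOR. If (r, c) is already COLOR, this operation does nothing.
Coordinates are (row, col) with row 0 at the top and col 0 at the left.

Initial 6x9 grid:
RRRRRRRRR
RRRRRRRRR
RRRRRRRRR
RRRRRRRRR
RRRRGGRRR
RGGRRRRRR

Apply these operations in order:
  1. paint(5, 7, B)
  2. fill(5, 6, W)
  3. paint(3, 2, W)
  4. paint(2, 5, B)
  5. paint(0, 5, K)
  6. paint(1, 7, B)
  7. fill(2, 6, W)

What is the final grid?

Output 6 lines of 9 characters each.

After op 1 paint(5,7,B):
RRRRRRRRR
RRRRRRRRR
RRRRRRRRR
RRRRRRRRR
RRRRGGRRR
RGGRRRRBR
After op 2 fill(5,6,W) [49 cells changed]:
WWWWWWWWW
WWWWWWWWW
WWWWWWWWW
WWWWWWWWW
WWWWGGWWW
WGGWWWWBW
After op 3 paint(3,2,W):
WWWWWWWWW
WWWWWWWWW
WWWWWWWWW
WWWWWWWWW
WWWWGGWWW
WGGWWWWBW
After op 4 paint(2,5,B):
WWWWWWWWW
WWWWWWWWW
WWWWWBWWW
WWWWWWWWW
WWWWGGWWW
WGGWWWWBW
After op 5 paint(0,5,K):
WWWWWKWWW
WWWWWWWWW
WWWWWBWWW
WWWWWWWWW
WWWWGGWWW
WGGWWWWBW
After op 6 paint(1,7,B):
WWWWWKWWW
WWWWWWWBW
WWWWWBWWW
WWWWWWWWW
WWWWGGWWW
WGGWWWWBW
After op 7 fill(2,6,W) [0 cells changed]:
WWWWWKWWW
WWWWWWWBW
WWWWWBWWW
WWWWWWWWW
WWWWGGWWW
WGGWWWWBW

Answer: WWWWWKWWW
WWWWWWWBW
WWWWWBWWW
WWWWWWWWW
WWWWGGWWW
WGGWWWWBW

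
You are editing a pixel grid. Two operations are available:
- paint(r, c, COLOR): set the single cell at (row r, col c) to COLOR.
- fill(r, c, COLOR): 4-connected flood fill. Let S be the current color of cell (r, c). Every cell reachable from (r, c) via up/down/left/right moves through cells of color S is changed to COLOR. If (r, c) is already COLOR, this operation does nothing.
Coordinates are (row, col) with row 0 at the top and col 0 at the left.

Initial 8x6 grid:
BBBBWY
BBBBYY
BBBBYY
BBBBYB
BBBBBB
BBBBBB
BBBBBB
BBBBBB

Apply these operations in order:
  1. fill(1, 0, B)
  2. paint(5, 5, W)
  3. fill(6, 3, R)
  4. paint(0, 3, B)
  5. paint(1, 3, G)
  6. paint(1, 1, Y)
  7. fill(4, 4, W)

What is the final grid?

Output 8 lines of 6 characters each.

After op 1 fill(1,0,B) [0 cells changed]:
BBBBWY
BBBBYY
BBBBYY
BBBBYB
BBBBBB
BBBBBB
BBBBBB
BBBBBB
After op 2 paint(5,5,W):
BBBBWY
BBBBYY
BBBBYY
BBBBYB
BBBBBB
BBBBBW
BBBBBB
BBBBBB
After op 3 fill(6,3,R) [40 cells changed]:
RRRRWY
RRRRYY
RRRRYY
RRRRYR
RRRRRR
RRRRRW
RRRRRR
RRRRRR
After op 4 paint(0,3,B):
RRRBWY
RRRRYY
RRRRYY
RRRRYR
RRRRRR
RRRRRW
RRRRRR
RRRRRR
After op 5 paint(1,3,G):
RRRBWY
RRRGYY
RRRRYY
RRRRYR
RRRRRR
RRRRRW
RRRRRR
RRRRRR
After op 6 paint(1,1,Y):
RRRBWY
RYRGYY
RRRRYY
RRRRYR
RRRRRR
RRRRRW
RRRRRR
RRRRRR
After op 7 fill(4,4,W) [37 cells changed]:
WWWBWY
WYWGYY
WWWWYY
WWWWYW
WWWWWW
WWWWWW
WWWWWW
WWWWWW

Answer: WWWBWY
WYWGYY
WWWWYY
WWWWYW
WWWWWW
WWWWWW
WWWWWW
WWWWWW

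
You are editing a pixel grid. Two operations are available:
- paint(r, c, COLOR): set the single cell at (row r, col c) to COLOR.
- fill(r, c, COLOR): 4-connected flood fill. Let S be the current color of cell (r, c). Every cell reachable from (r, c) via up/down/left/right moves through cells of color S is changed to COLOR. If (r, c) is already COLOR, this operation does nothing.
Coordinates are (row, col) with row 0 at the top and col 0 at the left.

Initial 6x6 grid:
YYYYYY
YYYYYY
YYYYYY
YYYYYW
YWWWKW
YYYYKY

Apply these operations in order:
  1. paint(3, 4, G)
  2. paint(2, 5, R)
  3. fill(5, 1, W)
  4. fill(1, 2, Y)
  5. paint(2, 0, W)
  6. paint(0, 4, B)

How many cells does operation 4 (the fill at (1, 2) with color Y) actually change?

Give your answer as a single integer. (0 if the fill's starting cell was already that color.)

Answer: 29

Derivation:
After op 1 paint(3,4,G):
YYYYYY
YYYYYY
YYYYYY
YYYYGW
YWWWKW
YYYYKY
After op 2 paint(2,5,R):
YYYYYY
YYYYYY
YYYYYR
YYYYGW
YWWWKW
YYYYKY
After op 3 fill(5,1,W) [26 cells changed]:
WWWWWW
WWWWWW
WWWWWR
WWWWGW
WWWWKW
WWWWKY
After op 4 fill(1,2,Y) [29 cells changed]:
YYYYYY
YYYYYY
YYYYYR
YYYYGW
YYYYKW
YYYYKY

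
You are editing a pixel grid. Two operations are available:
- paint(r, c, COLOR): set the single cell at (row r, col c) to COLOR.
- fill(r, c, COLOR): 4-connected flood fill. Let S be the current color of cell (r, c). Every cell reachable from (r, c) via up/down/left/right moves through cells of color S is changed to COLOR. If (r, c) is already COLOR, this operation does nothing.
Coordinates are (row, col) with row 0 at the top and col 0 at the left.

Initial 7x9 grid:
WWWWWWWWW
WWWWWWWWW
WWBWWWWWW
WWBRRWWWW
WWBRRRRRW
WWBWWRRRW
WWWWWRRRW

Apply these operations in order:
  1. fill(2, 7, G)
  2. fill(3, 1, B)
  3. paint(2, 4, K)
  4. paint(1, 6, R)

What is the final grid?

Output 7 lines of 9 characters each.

Answer: BBBBBBBBB
BBBBBBRBB
BBBBKBBBB
BBBRRBBBB
BBBRRRRRB
BBBBBRRRB
BBBBBRRRB

Derivation:
After op 1 fill(2,7,G) [46 cells changed]:
GGGGGGGGG
GGGGGGGGG
GGBGGGGGG
GGBRRGGGG
GGBRRRRRG
GGBGGRRRG
GGGGGRRRG
After op 2 fill(3,1,B) [46 cells changed]:
BBBBBBBBB
BBBBBBBBB
BBBBBBBBB
BBBRRBBBB
BBBRRRRRB
BBBBBRRRB
BBBBBRRRB
After op 3 paint(2,4,K):
BBBBBBBBB
BBBBBBBBB
BBBBKBBBB
BBBRRBBBB
BBBRRRRRB
BBBBBRRRB
BBBBBRRRB
After op 4 paint(1,6,R):
BBBBBBBBB
BBBBBBRBB
BBBBKBBBB
BBBRRBBBB
BBBRRRRRB
BBBBBRRRB
BBBBBRRRB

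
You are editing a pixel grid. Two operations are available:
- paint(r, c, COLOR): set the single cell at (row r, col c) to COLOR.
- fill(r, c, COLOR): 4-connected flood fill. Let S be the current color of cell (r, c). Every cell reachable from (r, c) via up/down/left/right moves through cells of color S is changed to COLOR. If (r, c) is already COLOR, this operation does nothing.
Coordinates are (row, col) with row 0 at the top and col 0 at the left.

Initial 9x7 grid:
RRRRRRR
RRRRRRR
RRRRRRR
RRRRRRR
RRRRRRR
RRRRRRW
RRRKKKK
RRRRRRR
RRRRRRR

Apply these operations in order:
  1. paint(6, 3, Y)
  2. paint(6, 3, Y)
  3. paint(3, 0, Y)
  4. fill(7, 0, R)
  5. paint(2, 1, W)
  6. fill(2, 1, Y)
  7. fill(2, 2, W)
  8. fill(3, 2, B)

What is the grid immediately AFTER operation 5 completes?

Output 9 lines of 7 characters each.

After op 1 paint(6,3,Y):
RRRRRRR
RRRRRRR
RRRRRRR
RRRRRRR
RRRRRRR
RRRRRRW
RRRYKKK
RRRRRRR
RRRRRRR
After op 2 paint(6,3,Y):
RRRRRRR
RRRRRRR
RRRRRRR
RRRRRRR
RRRRRRR
RRRRRRW
RRRYKKK
RRRRRRR
RRRRRRR
After op 3 paint(3,0,Y):
RRRRRRR
RRRRRRR
RRRRRRR
YRRRRRR
RRRRRRR
RRRRRRW
RRRYKKK
RRRRRRR
RRRRRRR
After op 4 fill(7,0,R) [0 cells changed]:
RRRRRRR
RRRRRRR
RRRRRRR
YRRRRRR
RRRRRRR
RRRRRRW
RRRYKKK
RRRRRRR
RRRRRRR
After op 5 paint(2,1,W):
RRRRRRR
RRRRRRR
RWRRRRR
YRRRRRR
RRRRRRR
RRRRRRW
RRRYKKK
RRRRRRR
RRRRRRR

Answer: RRRRRRR
RRRRRRR
RWRRRRR
YRRRRRR
RRRRRRR
RRRRRRW
RRRYKKK
RRRRRRR
RRRRRRR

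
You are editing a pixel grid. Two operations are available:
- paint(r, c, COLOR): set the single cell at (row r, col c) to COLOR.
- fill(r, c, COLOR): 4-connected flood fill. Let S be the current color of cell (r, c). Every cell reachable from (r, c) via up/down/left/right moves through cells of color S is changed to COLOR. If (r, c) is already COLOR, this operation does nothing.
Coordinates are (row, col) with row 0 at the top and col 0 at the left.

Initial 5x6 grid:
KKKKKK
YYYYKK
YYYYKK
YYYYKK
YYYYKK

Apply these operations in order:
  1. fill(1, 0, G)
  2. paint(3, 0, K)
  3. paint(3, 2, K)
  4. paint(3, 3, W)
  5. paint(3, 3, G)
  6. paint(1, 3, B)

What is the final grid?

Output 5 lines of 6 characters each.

Answer: KKKKKK
GGGBKK
GGGGKK
KGKGKK
GGGGKK

Derivation:
After op 1 fill(1,0,G) [16 cells changed]:
KKKKKK
GGGGKK
GGGGKK
GGGGKK
GGGGKK
After op 2 paint(3,0,K):
KKKKKK
GGGGKK
GGGGKK
KGGGKK
GGGGKK
After op 3 paint(3,2,K):
KKKKKK
GGGGKK
GGGGKK
KGKGKK
GGGGKK
After op 4 paint(3,3,W):
KKKKKK
GGGGKK
GGGGKK
KGKWKK
GGGGKK
After op 5 paint(3,3,G):
KKKKKK
GGGGKK
GGGGKK
KGKGKK
GGGGKK
After op 6 paint(1,3,B):
KKKKKK
GGGBKK
GGGGKK
KGKGKK
GGGGKK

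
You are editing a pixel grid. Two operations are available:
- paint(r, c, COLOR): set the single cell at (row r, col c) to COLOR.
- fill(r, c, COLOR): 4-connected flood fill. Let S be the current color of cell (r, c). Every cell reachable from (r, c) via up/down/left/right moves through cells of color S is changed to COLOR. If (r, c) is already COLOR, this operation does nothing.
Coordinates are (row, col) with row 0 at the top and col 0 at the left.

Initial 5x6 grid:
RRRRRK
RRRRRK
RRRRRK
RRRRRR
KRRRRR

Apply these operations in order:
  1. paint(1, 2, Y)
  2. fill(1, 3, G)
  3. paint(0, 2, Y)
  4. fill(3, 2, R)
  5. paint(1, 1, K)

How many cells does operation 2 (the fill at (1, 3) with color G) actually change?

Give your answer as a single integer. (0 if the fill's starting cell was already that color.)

After op 1 paint(1,2,Y):
RRRRRK
RRYRRK
RRRRRK
RRRRRR
KRRRRR
After op 2 fill(1,3,G) [25 cells changed]:
GGGGGK
GGYGGK
GGGGGK
GGGGGG
KGGGGG

Answer: 25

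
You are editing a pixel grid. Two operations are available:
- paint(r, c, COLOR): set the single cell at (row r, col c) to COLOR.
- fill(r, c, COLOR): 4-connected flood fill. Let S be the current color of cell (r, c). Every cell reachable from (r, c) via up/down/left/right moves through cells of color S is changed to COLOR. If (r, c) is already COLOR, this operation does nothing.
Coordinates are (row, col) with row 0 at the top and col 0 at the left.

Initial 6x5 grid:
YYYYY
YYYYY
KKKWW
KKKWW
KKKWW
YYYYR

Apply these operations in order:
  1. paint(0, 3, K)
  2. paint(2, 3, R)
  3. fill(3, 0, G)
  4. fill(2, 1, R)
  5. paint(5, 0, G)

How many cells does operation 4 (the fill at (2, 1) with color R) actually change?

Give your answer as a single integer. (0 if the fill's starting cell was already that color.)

Answer: 9

Derivation:
After op 1 paint(0,3,K):
YYYKY
YYYYY
KKKWW
KKKWW
KKKWW
YYYYR
After op 2 paint(2,3,R):
YYYKY
YYYYY
KKKRW
KKKWW
KKKWW
YYYYR
After op 3 fill(3,0,G) [9 cells changed]:
YYYKY
YYYYY
GGGRW
GGGWW
GGGWW
YYYYR
After op 4 fill(2,1,R) [9 cells changed]:
YYYKY
YYYYY
RRRRW
RRRWW
RRRWW
YYYYR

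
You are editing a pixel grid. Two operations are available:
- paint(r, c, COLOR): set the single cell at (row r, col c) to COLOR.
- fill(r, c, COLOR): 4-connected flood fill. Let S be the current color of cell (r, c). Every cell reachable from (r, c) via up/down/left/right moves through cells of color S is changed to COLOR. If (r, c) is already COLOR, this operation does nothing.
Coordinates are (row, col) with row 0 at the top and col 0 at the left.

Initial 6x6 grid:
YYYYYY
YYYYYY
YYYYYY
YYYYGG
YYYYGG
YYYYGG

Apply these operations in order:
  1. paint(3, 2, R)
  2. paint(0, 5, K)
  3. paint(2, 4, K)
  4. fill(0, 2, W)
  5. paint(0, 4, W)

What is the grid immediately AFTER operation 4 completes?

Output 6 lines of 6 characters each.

After op 1 paint(3,2,R):
YYYYYY
YYYYYY
YYYYYY
YYRYGG
YYYYGG
YYYYGG
After op 2 paint(0,5,K):
YYYYYK
YYYYYY
YYYYYY
YYRYGG
YYYYGG
YYYYGG
After op 3 paint(2,4,K):
YYYYYK
YYYYYY
YYYYKY
YYRYGG
YYYYGG
YYYYGG
After op 4 fill(0,2,W) [27 cells changed]:
WWWWWK
WWWWWW
WWWWKW
WWRWGG
WWWWGG
WWWWGG

Answer: WWWWWK
WWWWWW
WWWWKW
WWRWGG
WWWWGG
WWWWGG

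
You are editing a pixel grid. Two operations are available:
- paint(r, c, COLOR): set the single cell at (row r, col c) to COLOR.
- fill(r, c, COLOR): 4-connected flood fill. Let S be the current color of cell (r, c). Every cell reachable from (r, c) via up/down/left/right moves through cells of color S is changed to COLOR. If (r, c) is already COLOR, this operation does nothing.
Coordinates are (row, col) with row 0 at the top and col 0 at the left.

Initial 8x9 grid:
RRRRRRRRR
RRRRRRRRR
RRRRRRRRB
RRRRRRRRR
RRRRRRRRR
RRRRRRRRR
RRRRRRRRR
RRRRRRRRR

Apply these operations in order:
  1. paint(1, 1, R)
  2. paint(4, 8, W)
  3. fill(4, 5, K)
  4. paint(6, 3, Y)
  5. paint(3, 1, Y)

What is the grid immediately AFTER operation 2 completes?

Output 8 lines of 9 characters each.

After op 1 paint(1,1,R):
RRRRRRRRR
RRRRRRRRR
RRRRRRRRB
RRRRRRRRR
RRRRRRRRR
RRRRRRRRR
RRRRRRRRR
RRRRRRRRR
After op 2 paint(4,8,W):
RRRRRRRRR
RRRRRRRRR
RRRRRRRRB
RRRRRRRRR
RRRRRRRRW
RRRRRRRRR
RRRRRRRRR
RRRRRRRRR

Answer: RRRRRRRRR
RRRRRRRRR
RRRRRRRRB
RRRRRRRRR
RRRRRRRRW
RRRRRRRRR
RRRRRRRRR
RRRRRRRRR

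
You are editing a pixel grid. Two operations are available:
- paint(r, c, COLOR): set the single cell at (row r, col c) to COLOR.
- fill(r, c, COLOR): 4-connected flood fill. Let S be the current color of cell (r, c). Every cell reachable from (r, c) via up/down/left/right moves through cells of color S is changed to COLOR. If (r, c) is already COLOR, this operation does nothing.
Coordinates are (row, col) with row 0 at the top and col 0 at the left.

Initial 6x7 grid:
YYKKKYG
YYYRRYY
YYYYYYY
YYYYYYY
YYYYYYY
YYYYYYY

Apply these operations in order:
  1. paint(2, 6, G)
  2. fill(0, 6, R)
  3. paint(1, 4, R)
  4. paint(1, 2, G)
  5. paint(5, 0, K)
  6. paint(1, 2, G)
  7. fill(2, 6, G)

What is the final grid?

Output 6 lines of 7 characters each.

After op 1 paint(2,6,G):
YYKKKYG
YYYRRYY
YYYYYYG
YYYYYYY
YYYYYYY
YYYYYYY
After op 2 fill(0,6,R) [1 cells changed]:
YYKKKYR
YYYRRYY
YYYYYYG
YYYYYYY
YYYYYYY
YYYYYYY
After op 3 paint(1,4,R):
YYKKKYR
YYYRRYY
YYYYYYG
YYYYYYY
YYYYYYY
YYYYYYY
After op 4 paint(1,2,G):
YYKKKYR
YYGRRYY
YYYYYYG
YYYYYYY
YYYYYYY
YYYYYYY
After op 5 paint(5,0,K):
YYKKKYR
YYGRRYY
YYYYYYG
YYYYYYY
YYYYYYY
KYYYYYY
After op 6 paint(1,2,G):
YYKKKYR
YYGRRYY
YYYYYYG
YYYYYYY
YYYYYYY
KYYYYYY
After op 7 fill(2,6,G) [0 cells changed]:
YYKKKYR
YYGRRYY
YYYYYYG
YYYYYYY
YYYYYYY
KYYYYYY

Answer: YYKKKYR
YYGRRYY
YYYYYYG
YYYYYYY
YYYYYYY
KYYYYYY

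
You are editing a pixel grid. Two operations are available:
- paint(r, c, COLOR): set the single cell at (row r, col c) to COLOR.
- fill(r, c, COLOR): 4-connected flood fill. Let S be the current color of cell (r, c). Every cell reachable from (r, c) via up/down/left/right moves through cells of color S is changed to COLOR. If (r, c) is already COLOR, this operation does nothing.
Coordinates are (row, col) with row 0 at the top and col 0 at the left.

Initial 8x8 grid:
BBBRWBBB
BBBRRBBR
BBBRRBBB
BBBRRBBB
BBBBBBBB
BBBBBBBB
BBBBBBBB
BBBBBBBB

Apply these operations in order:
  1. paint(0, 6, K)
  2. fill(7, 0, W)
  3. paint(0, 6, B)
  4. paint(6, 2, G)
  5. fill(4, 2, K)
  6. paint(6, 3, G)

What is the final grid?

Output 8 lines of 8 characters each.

After op 1 paint(0,6,K):
BBBRWBKB
BBBRRBBR
BBBRRBBB
BBBRRBBB
BBBBBBBB
BBBBBBBB
BBBBBBBB
BBBBBBBB
After op 2 fill(7,0,W) [53 cells changed]:
WWWRWWKB
WWWRRWWR
WWWRRWWW
WWWRRWWW
WWWWWWWW
WWWWWWWW
WWWWWWWW
WWWWWWWW
After op 3 paint(0,6,B):
WWWRWWBB
WWWRRWWR
WWWRRWWW
WWWRRWWW
WWWWWWWW
WWWWWWWW
WWWWWWWW
WWWWWWWW
After op 4 paint(6,2,G):
WWWRWWBB
WWWRRWWR
WWWRRWWW
WWWRRWWW
WWWWWWWW
WWWWWWWW
WWGWWWWW
WWWWWWWW
After op 5 fill(4,2,K) [53 cells changed]:
KKKRKKBB
KKKRRKKR
KKKRRKKK
KKKRRKKK
KKKKKKKK
KKKKKKKK
KKGKKKKK
KKKKKKKK
After op 6 paint(6,3,G):
KKKRKKBB
KKKRRKKR
KKKRRKKK
KKKRRKKK
KKKKKKKK
KKKKKKKK
KKGGKKKK
KKKKKKKK

Answer: KKKRKKBB
KKKRRKKR
KKKRRKKK
KKKRRKKK
KKKKKKKK
KKKKKKKK
KKGGKKKK
KKKKKKKK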